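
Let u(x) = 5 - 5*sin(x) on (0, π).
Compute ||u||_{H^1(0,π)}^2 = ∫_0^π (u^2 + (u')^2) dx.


||u||_{H^1(0,π)}^2 = -100 + 50*π

u'(x) = -5*cos(x).
Expand u² and (u')² and integrate term by term on (0, π), using: for integers n ≥ 1, ∫_0^π sin²(nx) dx = ∫_0^π cos²(nx) dx = π/2; for n ≠ n', ∫_0^π sin(nx)sin(n'x) dx = ∫_0^π cos(nx)cos(n'x) dx = 0; and by product-to-sum, ∫_0^π sin(nx)cos(n'x) dx = ½∫_0^π [sin((n+n')x) + sin((n−n')x)] dx, which is 0 when n+n' is even and 2n/(n²−n'²) when n+n' is odd (it need not vanish on (0, π)). For the constant mode: ∫_0^π 1 dx = π, ∫_0^π cos(nx) dx = 0, ∫_0^π sin(nx) dx = (1−(−1)^n)/n.
  u² squared terms: (5)²·∫1 dx = 25·π = 25*π;  (-5)²·∫sin(x)² dx = 25·π/2 = 25*π/2.
  u² cross terms: 2·(5)·(-5)·∫1·sin(x) dx = -50·(2) = -100.
  So ∫_0^π u² dx = 25*π + 25*π/2 − 100 = -100 + 75*π/2.
  (u')² squared terms: (-5)²·∫cos(x)² dx = 25·π/2 = 25*π/2.
  So ∫_0^π (u')² dx = 25*π/2.
||u||_{H^1}^2 = (-100 + 75*π/2) + (25*π/2) = -100 + 50*π.


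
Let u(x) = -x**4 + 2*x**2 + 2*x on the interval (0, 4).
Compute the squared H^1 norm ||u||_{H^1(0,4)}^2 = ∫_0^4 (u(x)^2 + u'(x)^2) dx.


||u||_{H^1}^2 = 15374384/315

The H^1 norm (squared) on an interval (0, L) is
  ||u||_{H^1}^2 = ∫_0^L u(x)^2 dx + ∫_0^L u'(x)^2 dx.
Compute u'(x) = -4*x**3 + 4*x + 2.
Then u(x)^2 = x**8 - 4*x**6 - 4*x**5 + 4*x**4 + 8*x**3 + 4*x**2 and u'(x)^2 = 16*x**6 - 32*x**4 - 16*x**3 + 16*x**2 + 16*x + 4.
Integrate each monomial from 0 to 4 using ∫_0^4 c·x^n dx = c·4^(n+1)/(n+1):
  ∫_0^4 u(x)^2 dx = ∫_0^4 (x^8 - 4*x^6 - 4*x^5 + 4*x^4 + 8*x^3 + 4*x^2) dx. Term by term:
    ∫_0^4 x^8 dx = 262144/9;  ∫_0^4 -4*x^6 dx = -65536/7;  ∫_0^4 -4*x^5 dx = -8192/3;
    ∫_0^4 4*x^4 dx = 4096/5;  ∫_0^4 8*x^3 dx = 512;  ∫_0^4 4*x^2 dx = 256/3.
  Sum: 262144/9 − 65536/7 − 8192/3 + 4096/5 + 512 + 256/3 = 5811968/315.
  ∫_0^4 u'(x)^2 dx = ∫_0^4 (16*x^6 - 32*x^4 - 16*x^3 + 16*x^2 + 16*x + 4) dx. Term by term:
    ∫_0^4 16*x^6 dx = 262144/7;  ∫_0^4 -32*x^4 dx = -32768/5;  ∫_0^4 -16*x^3 dx = -1024;
    ∫_0^4 16*x^2 dx = 1024/3;  ∫_0^4 16*x dx = 128;  ∫_0^4 4 dx = 16.
  Sum: 262144/7 − 32768/5 − 1024 + 1024/3 + 128 + 16 = 3187472/105.
Adding: ||u||_{H^1}^2 = 5811968/315 + 3187472/105 = 15374384/315.


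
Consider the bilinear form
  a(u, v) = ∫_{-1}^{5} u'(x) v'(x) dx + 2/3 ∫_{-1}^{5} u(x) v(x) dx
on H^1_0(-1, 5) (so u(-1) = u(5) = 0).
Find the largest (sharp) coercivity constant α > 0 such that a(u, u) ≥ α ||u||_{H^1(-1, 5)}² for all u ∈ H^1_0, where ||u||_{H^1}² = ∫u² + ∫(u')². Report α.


α = (π^2 + 24)/(π^2 + 36)

Coercivity of a(·,·) on H^1_0(-1, 5) means a(u, u) ≥ α ||u||_{H^1}² for every u ∈ H^1_0.
The interval has length L = 6, and Poincaré/coercivity depend only on L. Here a(u, u) = ∫(u')² + (2/3)·∫u².
Here 0 < c = 2/3 < 1. The condition a(u,u) ≥ α||u||_{H^1}² reads (1−α)∫(u')² ≥ (α−c)∫u². Any admissible α is ≤ 1 (rapidly oscillating u have ∫u²/∫(u')² → 0), and α = 1 would force 0 ≥ (1−c)∫u², impossible since c < 1; so 1−α > 0. By the sharp Poincaré inequality on H^1_0 of an interval of length L, ∫(u')² ≥ (π/L)²∫u² with equality for the first sine mode sin(π(x−x₀)/L) (x₀ the left endpoint), so the inequality holds for all u iff (1−α)(π/L)² ≥ α − c, i.e. α ≤ ((π/L)² + c)/((π/L)² + 1) = (1 + c(L/π)²)/(1 + (L/π)²). With (π/L)² = π^2/36 and c = 2/3, the largest admissible constant is α = ((π/L)² + c)/((π/L)² + 1).
Simplifying, α = (π^2 + 24)/(π^2 + 36).


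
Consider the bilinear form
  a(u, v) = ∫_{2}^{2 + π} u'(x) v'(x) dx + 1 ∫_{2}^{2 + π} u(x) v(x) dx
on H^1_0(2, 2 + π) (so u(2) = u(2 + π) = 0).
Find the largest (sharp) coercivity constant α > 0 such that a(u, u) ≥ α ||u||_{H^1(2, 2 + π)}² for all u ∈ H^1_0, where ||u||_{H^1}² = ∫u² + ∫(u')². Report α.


α = 1

Coercivity of a(·,·) on H^1_0(2, 2 + π) means a(u, u) ≥ α ||u||_{H^1}² for every u ∈ H^1_0.
The interval has length L = π, and Poincaré/coercivity depend only on L. Here a(u, u) = ∫(u')² + (1)·∫u².
Here c = 1 ≥ 1, so a(u,u) = ∫(u')² + c∫u² ≥ ∫(u')² + ∫u² = ||u||_{H^1}², i.e. α = 1 works. No larger α is possible: a(u,u) ≥ α||u||_{H^1}² means (1−α)∫(u')² ≥ (α−c)∫u², and for the modes u_n = sin(nπ(x−x₀)/L) (x₀ the left endpoint) one has ∫u_n²/∫(u_n')² = (L/(nπ))² → 0, so a(u_n,u_n)/||u_n||_{H^1}² → 1. Hence the optimal constant is α = 1.
Therefore α = 1.


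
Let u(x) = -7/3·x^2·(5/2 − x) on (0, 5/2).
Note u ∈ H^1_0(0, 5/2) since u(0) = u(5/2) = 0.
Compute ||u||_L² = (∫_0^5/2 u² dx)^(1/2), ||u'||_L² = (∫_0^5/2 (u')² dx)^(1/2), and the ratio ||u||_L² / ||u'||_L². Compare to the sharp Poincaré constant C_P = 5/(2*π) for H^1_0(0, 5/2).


||u||_L² / ||u'||_L² = 5*sqrt(14)/28 < C_P = 5/(2*π).

u(x) = -7/3·x^2·(5/2 − x), so u'(x) = 7*x*(3*x - 5)/3.
u(x) = -7/3·x^2·(5/2 − x) vanishes at x = 0 and x = 5/2, so u ∈ H^1_0(0, 5/2). Differentiate via the product rule and integrate the resulting polynomials term by term.
  ∫_0^5/2 u² dx = ∫_0^5/2 (49*x^6/9 - 245*x^5/9 + 1225*x^4/36) dx. Term by term:
    ∫_0^5/2 49*x^6/9 dx = 546875/1152;  ∫_0^5/2 -245*x^5/9 dx = -3828125/3456;  ∫_0^5/2 1225*x^4/36 dx = 765625/1152.
  Sum: 546875/1152 − 3828125/3456 + 765625/1152 = 109375/3456.
  ∫_0^5/2 (u')² dx = ∫_0^5/2 (49*x^4 - 490*x^3/3 + 1225*x^2/9) dx. Term by term:
    ∫_0^5/2 49*x^4 dx = 30625/32;  ∫_0^5/2 -490*x^3/3 dx = -153125/96;  ∫_0^5/2 1225*x^2/9 dx = 153125/216.
  Sum: 30625/32 − 153125/96 + 153125/216 = 30625/432.
∫_0^5/2 u² dx = 109375/3456, so ||u||_L² = 125*sqrt(42)/144.
∫_0^5/2 (u')² dx = 30625/432, so ||u'||_L² = 175*sqrt(3)/36.
Ratio ||u||_L² / ||u'||_L² = 5*sqrt(14)/28.
Sharp Poincaré constant on H^1_0(0, 5/2) is C_P = L/π = 5/(2*π), achieved by sin(2*π/5·x).
A polynomial bump cannot attain the sharp Poincaré constant (only the first sine eigenfunction does), so the ratio is strictly less than C_P, consistent with ||u||_L² ≤ C_P ||u'||_L².


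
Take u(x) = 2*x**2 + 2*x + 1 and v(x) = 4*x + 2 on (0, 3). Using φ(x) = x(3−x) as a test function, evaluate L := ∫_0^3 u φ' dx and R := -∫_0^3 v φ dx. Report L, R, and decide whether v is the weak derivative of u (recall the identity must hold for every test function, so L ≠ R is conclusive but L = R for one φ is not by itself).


LHS = -36, RHS = -36. Yes, v = u' weakly.

u(x) = 2*x**2 + 2*x + 1, classical derivative u'(x) = 4*x + 2.
φ(x) = x(3−x), so φ'(x) = 3 - 2*x.
Note φ(0) = φ(3) = 0, so the boundary term u·φ vanishes.
LHS = ∫_0^3 u(x) φ'(x) dx = ∫_0^3 (-4*x^3 + 2*x^2 + 4*x + 3) dx. Term by term:
  ∫_0^3 -4*x^3 dx = -81;  ∫_0^3 2*x^2 dx = 18;  ∫_0^3 4*x dx = 18;
  ∫_0^3 3 dx = 9.
Sum: -81 + 18 + 18 + 9 = -36.
So LHS = -36.
∫_0^3 v(x) φ(x) dx = ∫_0^3 (-4*x^3 + 10*x^2 + 6*x) dx. Term by term:
  ∫_0^3 -4*x^3 dx = -81;  ∫_0^3 10*x^2 dx = 90;  ∫_0^3 6*x dx = 27.
Sum: -81 + 90 + 27 = 36.
So RHS = -∫_0^3 v(x) φ(x) dx = -36.
LHS = RHS, so the identity holds for this test φ.
Moreover u is smooth here and v(x) = u'(x) = 4*x + 2 pointwise, so the identity holds for every test function. Hence v is the weak derivative of u.


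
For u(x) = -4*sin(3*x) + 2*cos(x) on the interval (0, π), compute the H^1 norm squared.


||u||_{H^1(0,π)}^2 = 84*π

u'(x) = -2*sin(x) - 12*cos(3*x).
Expand u² and (u')² and integrate term by term on (0, π), using: for integers n ≥ 1, ∫_0^π sin²(nx) dx = ∫_0^π cos²(nx) dx = π/2; for n ≠ n', ∫_0^π sin(nx)sin(n'x) dx = ∫_0^π cos(nx)cos(n'x) dx = 0; and by product-to-sum, ∫_0^π sin(nx)cos(n'x) dx = ½∫_0^π [sin((n+n')x) + sin((n−n')x)] dx, which is 0 when n+n' is even and 2n/(n²−n'²) when n+n' is odd (it need not vanish on (0, π)).
  u² squared terms: (-4)²·∫sin(3x)² dx = 16·π/2 = 8*π;  (2)²·∫cos(x)² dx = 4·π/2 = 2*π.
  u² cross terms: 2·(-4)·(2)·∫sin(3x)·cos(x) dx = -16·(0) = 0.
  So ∫_0^π u² dx = 8*π + 2*π + 0 = 10*π.
  (u')² squared terms: (-12)²·∫cos(3x)² dx = 144·π/2 = 72*π;  (-2)²·∫sin(x)² dx = 4·π/2 = 2*π.
  (u')² cross terms: 2·(-12)·(-2)·∫cos(3x)·sin(x) dx = 48·(0) = 0.
  So ∫_0^π (u')² dx = 72*π + 2*π + 0 = 74*π.
||u||_{H^1}^2 = (10*π) + (74*π) = 84*π.


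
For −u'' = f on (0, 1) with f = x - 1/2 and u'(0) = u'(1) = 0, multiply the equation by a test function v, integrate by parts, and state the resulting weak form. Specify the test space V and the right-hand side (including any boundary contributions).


V = H^1(0, 1) (no boundary constraint on v; u is determined up to an additive constant); weak form: ∫_0^1 u'v' dx = ∫_0^1 (x - 1/2) v dx for all v ∈ V.

Multiply both sides by a test function v and integrate from 0 to 1:
  ∫_0^1 −u''(x) v(x) dx = ∫_0^1 f(x) v(x) dx.
Integrate the LHS by parts once:
  ∫_0^1 −u'' v dx = −[u'(x) v(x)]_0^1 + ∫_0^1 u'(x) v'(x) dx.
Thus ∫_0^1 u'(x) v'(x) dx = ∫_0^1 f(x) v(x) dx + [u'(x) v(x)]_0^1.
Choose V so that boundary terms are either known or forced to vanish.
u has homogeneous Neumann: u'(0) = u'(1) = 0. So [u' v]_0^1 = 0·v(1) − 0·v(0) = 0 for any v; take V = H^1(0, 1).
Weak formulation: find u (satisfying any essential BC) such that ∫_0^1 u'(x) v'(x) dx = ∫_0^1 f v dx for all v ∈ V (homogeneous Neumann, so boundary terms vanish).
Substituting f(x) = x - 1/2, the right-hand side is ∫_0^1 (x - 1/2) v dx.
Compatibility check (pure Neumann): taking v ≡ 1 ∈ V gives 0 = ∫_0^1 f dx + (0) − (0), i.e. ∫_0^1 f dx must equal u'(0) − u'(1) = 0. Indeed ∫_0^1 (x - 1/2) dx = 0, so the data are compatible. The solution is then unique only up to an additive constant (fix it e.g. by requiring ∫_0^1 u dx = 0).


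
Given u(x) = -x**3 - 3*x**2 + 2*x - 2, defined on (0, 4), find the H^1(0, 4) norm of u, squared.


||u||_{H^1}^2 = 1231136/105

The H^1 norm (squared) on an interval (0, L) is
  ||u||_{H^1}^2 = ∫_0^L u(x)^2 dx + ∫_0^L u'(x)^2 dx.
Compute u'(x) = -3*x**2 - 6*x + 2.
Then u(x)^2 = x**6 + 6*x**5 + 5*x**4 - 8*x**3 + 16*x**2 - 8*x + 4 and u'(x)^2 = 9*x**4 + 36*x**3 + 24*x**2 - 24*x + 4.
Integrate each monomial from 0 to 4 using ∫_0^4 c·x^n dx = c·4^(n+1)/(n+1):
  ∫_0^4 u(x)^2 dx = ∫_0^4 (x^6 + 6*x^5 + 5*x^4 - 8*x^3 + 16*x^2 - 8*x + 4) dx. Term by term:
    ∫_0^4 x^6 dx = 16384/7;  ∫_0^4 6*x^5 dx = 4096;  ∫_0^4 5*x^4 dx = 1024;
    ∫_0^4 -8*x^3 dx = -512;  ∫_0^4 16*x^2 dx = 1024/3;  ∫_0^4 -8*x dx = -64;
    ∫_0^4 4 dx = 16.
  Sum: 16384/7 + 4096 + 1024 − 512 + 1024/3 − 64 + 16 = 152080/21.
  ∫_0^4 u'(x)^2 dx = ∫_0^4 (9*x^4 + 36*x^3 + 24*x^2 - 24*x + 4) dx. Term by term:
    ∫_0^4 9*x^4 dx = 9216/5;  ∫_0^4 36*x^3 dx = 2304;  ∫_0^4 24*x^2 dx = 512;
    ∫_0^4 -24*x dx = -192;  ∫_0^4 4 dx = 16.
  Sum: 9216/5 + 2304 + 512 − 192 + 16 = 22416/5.
Adding: ||u||_{H^1}^2 = 152080/21 + 22416/5 = 1231136/105.


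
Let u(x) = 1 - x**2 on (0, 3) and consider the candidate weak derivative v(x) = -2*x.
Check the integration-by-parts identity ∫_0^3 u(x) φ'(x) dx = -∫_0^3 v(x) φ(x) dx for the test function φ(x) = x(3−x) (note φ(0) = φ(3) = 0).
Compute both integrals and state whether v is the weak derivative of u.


LHS = 27/2, RHS = 27/2. Yes, v = u' weakly.

u(x) = 1 - x**2, classical derivative u'(x) = -2*x.
φ(x) = x(3−x), so φ'(x) = 3 - 2*x.
Note φ(0) = φ(3) = 0, so the boundary term u·φ vanishes.
LHS = ∫_0^3 u(x) φ'(x) dx = ∫_0^3 (2*x^3 - 3*x^2 - 2*x + 3) dx. Term by term:
  ∫_0^3 2*x^3 dx = 81/2;  ∫_0^3 -3*x^2 dx = -27;  ∫_0^3 -2*x dx = -9;
  ∫_0^3 3 dx = 9.
Sum: 81/2 − 27 − 9 + 9 = 27/2.
So LHS = 27/2.
∫_0^3 v(x) φ(x) dx = ∫_0^3 (2*x^3 - 6*x^2) dx. Term by term:
  ∫_0^3 2*x^3 dx = 81/2;  ∫_0^3 -6*x^2 dx = -54.
Sum: 81/2 − 54 = -27/2.
So RHS = -∫_0^3 v(x) φ(x) dx = 27/2.
LHS = RHS, so the identity holds for this test φ.
Moreover u is smooth here and v(x) = u'(x) = -2*x pointwise, so the identity holds for every test function. Hence v is the weak derivative of u.


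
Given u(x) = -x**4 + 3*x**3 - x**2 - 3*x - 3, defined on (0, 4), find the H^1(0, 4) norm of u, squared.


||u||_{H^1}^2 = 3043112/315

The H^1 norm (squared) on an interval (0, L) is
  ||u||_{H^1}^2 = ∫_0^L u(x)^2 dx + ∫_0^L u'(x)^2 dx.
Compute u'(x) = -4*x**3 + 9*x**2 - 2*x - 3.
Then u(x)^2 = x**8 - 6*x**7 + 11*x**6 - 11*x**4 - 12*x**3 + 15*x**2 + 18*x + 9 and u'(x)^2 = 16*x**6 - 72*x**5 + 97*x**4 - 12*x**3 - 50*x**2 + 12*x + 9.
Integrate each monomial from 0 to 4 using ∫_0^4 c·x^n dx = c·4^(n+1)/(n+1):
  ∫_0^4 u(x)^2 dx = ∫_0^4 (x^8 - 6*x^7 + 11*x^6 - 11*x^4 - 12*x^3 + 15*x^2 + 18*x + 9) dx. Term by term:
    ∫_0^4 x^8 dx = 262144/9;  ∫_0^4 -6*x^7 dx = -49152;  ∫_0^4 11*x^6 dx = 180224/7;
    ∫_0^4 -11*x^4 dx = -11264/5;  ∫_0^4 -12*x^3 dx = -768;  ∫_0^4 15*x^2 dx = 320;
    ∫_0^4 18*x dx = 144;  ∫_0^4 9 dx = 36.
  Sum: 262144/9 − 49152 + 180224/7 − 11264/5 − 768 + 320 + 144 + 36 = 1008188/315.
  ∫_0^4 u'(x)^2 dx = ∫_0^4 (16*x^6 - 72*x^5 + 97*x^4 - 12*x^3 - 50*x^2 + 12*x + 9) dx. Term by term:
    ∫_0^4 16*x^6 dx = 262144/7;  ∫_0^4 -72*x^5 dx = -49152;  ∫_0^4 97*x^4 dx = 99328/5;
    ∫_0^4 -12*x^3 dx = -768;  ∫_0^4 -50*x^2 dx = -3200/3;  ∫_0^4 12*x dx = 96;
    ∫_0^4 9 dx = 36.
  Sum: 262144/7 − 49152 + 99328/5 − 768 − 3200/3 + 96 + 36 = 678308/105.
Adding: ||u||_{H^1}^2 = 1008188/315 + 678308/105 = 3043112/315.


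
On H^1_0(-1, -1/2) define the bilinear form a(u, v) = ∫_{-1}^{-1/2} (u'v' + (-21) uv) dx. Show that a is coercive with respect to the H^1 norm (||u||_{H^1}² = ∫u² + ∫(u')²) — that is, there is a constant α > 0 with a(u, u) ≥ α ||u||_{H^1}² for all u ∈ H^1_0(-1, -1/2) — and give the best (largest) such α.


α = (-21 + 4*π^2)/(1 + 4*π^2)

Coercivity of a(·,·) on H^1_0(-1, -1/2) means a(u, u) ≥ α ||u||_{H^1}² for every u ∈ H^1_0.
The interval has length L = 1/2, and Poincaré/coercivity depend only on L. Here a(u, u) = ∫(u')² + (-21)·∫u².
Here c = -21 < 0 with |c| < (π/L)² = 4*π^2, so coercivity still holds. The condition a(u,u) ≥ α||u||_{H^1}² reads (1−α)∫(u')² ≥ (α−c)∫u². Any admissible α is ≤ 1 (rapidly oscillating u have ∫u²/∫(u')² → 0), and α = 1 would force 0 ≥ (1−c)∫u², impossible since c < 1; so 1−α > 0. By the sharp Poincaré inequality on H^1_0 of an interval of length L, ∫(u')² ≥ (π/L)²∫u² with equality for the first sine mode sin(π(x−x₀)/L) (x₀ the left endpoint), so the inequality holds for all u iff (1−α)(π/L)² ≥ α − c, i.e. α ≤ ((π/L)² + c)/((π/L)² + 1) = (1 + c(L/π)²)/(1 + (L/π)²). (Direct route, valid since c ≤ 0: Poincaré gives c∫u² ≥ c(L/π)²∫(u')², so a(u,u) ≥ (1 + c(L/π)²)∫(u')², while ||u||_{H^1}² ≤ (1 + (L/π)²)∫(u')²; dividing yields the same α.) With (π/L)² = 4*π^2 and c = -21, the largest admissible constant is α = ((π/L)² + c)/((π/L)² + 1).
Simplifying, α = (-21 + 4*π^2)/(1 + 4*π^2).


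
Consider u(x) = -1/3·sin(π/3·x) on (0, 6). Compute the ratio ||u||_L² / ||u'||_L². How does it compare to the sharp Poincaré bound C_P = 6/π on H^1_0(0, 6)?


||u||_L² / ||u'||_L² = 3/π < C_P = 6/π.

u(x) = -1/3·sin(π/3·x), so u'(x) = -π*cos(π*x/3)/9.
Writing u(x) = A·sin(kπx/L) with A = -1/3 and k = 2, use ∫_0^L sin²(kπx/L) dx = L/2 and ∫_0^L cos²(kπx/L) dx = L/2.
u² = 1/9·sin²(π/3·x) and (u')² = π^2/81·cos²(π/3·x), and each of sin², cos² integrates to L/2 = 3 over (0, 6).
∫_0^6 u² dx = 1/3, so ||u||_L² = sqrt(3)/3.
∫_0^6 (u')² dx = π^2/27, so ||u'||_L² = sqrt(3)*π/9.
Ratio ||u||_L² / ||u'||_L² = 3/π.
Sharp Poincaré constant on H^1_0(0, 6) is C_P = L/π = 6/π, achieved by sin(π/6·x).
This is the k = 2 harmonic; the ratio L/(kπ) is strictly less than C_P = L/π, consistent with the sharp inequality ||u||_L² ≤ C_P ||u'||_L².


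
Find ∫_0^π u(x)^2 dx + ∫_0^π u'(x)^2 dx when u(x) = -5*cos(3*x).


||u||_{H^1(0,π)}^2 = 125*π

u'(x) = 15*sin(3*x).
Expand u² and (u')² and integrate term by term on (0, π), using: for integers n ≥ 1, ∫_0^π sin²(nx) dx = ∫_0^π cos²(nx) dx = π/2; for n ≠ n', ∫_0^π sin(nx)sin(n'x) dx = ∫_0^π cos(nx)cos(n'x) dx = 0; and by product-to-sum, ∫_0^π sin(nx)cos(n'x) dx = ½∫_0^π [sin((n+n')x) + sin((n−n')x)] dx, which is 0 when n+n' is even and 2n/(n²−n'²) when n+n' is odd (it need not vanish on (0, π)).
  u² squared terms: (-5)²·∫cos(3x)² dx = 25·π/2 = 25*π/2.
  So ∫_0^π u² dx = 25*π/2.
  (u')² squared terms: (15)²·∫sin(3x)² dx = 225·π/2 = 225*π/2.
  So ∫_0^π (u')² dx = 225*π/2.
||u||_{H^1}^2 = (25*π/2) + (225*π/2) = 125*π.


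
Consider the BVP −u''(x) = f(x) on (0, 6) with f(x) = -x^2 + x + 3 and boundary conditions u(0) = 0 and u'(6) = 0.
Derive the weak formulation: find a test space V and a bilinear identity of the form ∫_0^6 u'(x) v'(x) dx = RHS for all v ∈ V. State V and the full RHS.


V = {v ∈ H^1(0, 6) : v(0) = 0} (test functions vanish at x = 0 where u is specified); weak form: ∫_0^6 u'v' dx = ∫_0^6 (-x^2 + x + 3) v dx for all v ∈ V.

Multiply both sides by a test function v and integrate from 0 to 6:
  ∫_0^6 −u''(x) v(x) dx = ∫_0^6 f(x) v(x) dx.
Integrate the LHS by parts once:
  ∫_0^6 −u'' v dx = −[u'(x) v(x)]_0^6 + ∫_0^6 u'(x) v'(x) dx.
Thus ∫_0^6 u'(x) v'(x) dx = ∫_0^6 f(x) v(x) dx + [u'(x) v(x)]_0^6.
Choose V so that boundary terms are either known or forced to vanish.
Mixed BC: u(0) = 0 (Dirichlet) and u'(6) = 0 (Neumann). Define V = {v ∈ H^1(0, 6) : v(0) = 0}. Then [u' v]_0^6 = u'(6)·v(6) − u'(0)·0 = 0.
Weak formulation: find u (satisfying any essential BC) such that ∫_0^6 u'(x) v'(x) dx = ∫_0^6 f v dx for all v ∈ V (Dirichlet at 0 absorbed into V; the Neumann datum at x = 6 is zero, so no boundary term remains).
Substituting f(x) = -x^2 + x + 3, the right-hand side is ∫_0^6 (-x^2 + x + 3) v dx.


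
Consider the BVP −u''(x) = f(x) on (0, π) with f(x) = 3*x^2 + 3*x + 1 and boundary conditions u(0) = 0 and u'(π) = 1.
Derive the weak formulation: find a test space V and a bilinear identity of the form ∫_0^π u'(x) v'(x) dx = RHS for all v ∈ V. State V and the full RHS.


V = {v ∈ H^1(0, π) : v(0) = 0} (test functions vanish at x = 0 where u is specified); weak form: ∫_0^π u'v' dx = ∫_0^π (3*x^2 + 3*x + 1) v dx + v(π) for all v ∈ V.

Multiply both sides by a test function v and integrate from 0 to π:
  ∫_0^π −u''(x) v(x) dx = ∫_0^π f(x) v(x) dx.
Integrate the LHS by parts once:
  ∫_0^π −u'' v dx = −[u'(x) v(x)]_0^π + ∫_0^π u'(x) v'(x) dx.
Thus ∫_0^π u'(x) v'(x) dx = ∫_0^π f(x) v(x) dx + [u'(x) v(x)]_0^π.
Choose V so that boundary terms are either known or forced to vanish.
Mixed BC: u(0) = 0 (Dirichlet) and u'(π) = 1 (Neumann). Define V = {v ∈ H^1(0, π) : v(0) = 0}. Then [u' v]_0^π = u'(π)·v(π) − u'(0)·0 = v(π).
Weak formulation: find u (satisfying any essential BC) such that ∫_0^π u'(x) v'(x) dx = ∫_0^π f v dx + v(π) for all v ∈ V (Dirichlet at 0 absorbed into V; Neumann datum at x = π contributes the boundary term).
Substituting f(x) = 3*x^2 + 3*x + 1, the right-hand side is ∫_0^π (3*x^2 + 3*x + 1) v dx + v(π).


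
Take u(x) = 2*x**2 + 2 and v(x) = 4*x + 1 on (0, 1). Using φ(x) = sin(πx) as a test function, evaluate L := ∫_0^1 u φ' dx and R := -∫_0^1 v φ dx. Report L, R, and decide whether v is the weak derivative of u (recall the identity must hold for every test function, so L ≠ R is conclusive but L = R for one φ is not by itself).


LHS = -4/π, RHS = -6/π. No, v is not the weak derivative of u.

u(x) = 2*x**2 + 2, classical derivative u'(x) = 4*x.
φ(x) = sin(πx), so φ'(x) = π*cos(π*x).
Note φ(0) = φ(1) = 0, so the boundary term u·φ vanishes.
LHS = ∫_0^1 u(x) φ'(x) dx = ∫_0^1 (2*π*x^2*cos(π*x) + 2*π*cos(π*x)) dx. Term by term:
  ∫_0^1 2*π*cos(π*x) dx = 0;  ∫_0^1 2*π*x^2*cos(π*x) dx = -4/π.
Sum: 0 − 4/π = -4/π.
So LHS = -4/π.
∫_0^1 v(x) φ(x) dx = ∫_0^1 (4*x*sin(π*x) + sin(π*x)) dx. Term by term:
  ∫_0^1 4*x*sin(π*x) dx = 4/π;  ∫_0^1 sin(π*x) dx = 2/π.
Sum: 4/π + 2/π = 6/π.
So RHS = -∫_0^1 v(x) φ(x) dx = -6/π.
LHS − RHS = 2/π ≠ 0, so the identity fails.
(For a valid weak derivative the identity must hold for EVERY test function, in particular this one. The failure shows v is NOT the weak derivative of u.)
Correct weak derivative would be u'(x) = 4*x.


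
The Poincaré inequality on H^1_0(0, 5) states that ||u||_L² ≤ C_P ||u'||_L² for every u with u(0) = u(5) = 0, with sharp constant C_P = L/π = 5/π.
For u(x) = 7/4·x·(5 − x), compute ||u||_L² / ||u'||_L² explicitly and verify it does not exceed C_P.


||u||_L² / ||u'||_L² = sqrt(10)/2 < C_P = 5/π.

u(x) = 7/4·x·(5 − x), so u'(x) = 35/4 - 7*x/2.
u(x) = 7/4·x·(5 − x) vanishes at x = 0 and x = 5, so u ∈ H^1_0(0, 5). Differentiate via the product rule and integrate the resulting polynomials term by term.
  ∫_0^5 u² dx = ∫_0^5 (49*x^4/16 - 245*x^3/8 + 1225*x^2/16) dx. Term by term:
    ∫_0^5 49*x^4/16 dx = 30625/16;  ∫_0^5 -245*x^3/8 dx = -153125/32;  ∫_0^5 1225*x^2/16 dx = 153125/48.
  Sum: 30625/16 − 153125/32 + 153125/48 = 30625/96.
  ∫_0^5 (u')² dx = ∫_0^5 (49*x^2/4 - 245*x/4 + 1225/16) dx. Term by term:
    ∫_0^5 49*x^2/4 dx = 6125/12;  ∫_0^5 -245*x/4 dx = -6125/8;  ∫_0^5 1225/16 dx = 6125/16.
  Sum: 6125/12 − 6125/8 + 6125/16 = 6125/48.
∫_0^5 u² dx = 30625/96, so ||u||_L² = 175*sqrt(6)/24.
∫_0^5 (u')² dx = 6125/48, so ||u'||_L² = 35*sqrt(15)/12.
Ratio ||u||_L² / ||u'||_L² = sqrt(10)/2.
Sharp Poincaré constant on H^1_0(0, 5) is C_P = L/π = 5/π, achieved by sin(π/5·x).
A polynomial bump cannot attain the sharp Poincaré constant (only the first sine eigenfunction does), so the ratio is strictly less than C_P, consistent with ||u||_L² ≤ C_P ||u'||_L².


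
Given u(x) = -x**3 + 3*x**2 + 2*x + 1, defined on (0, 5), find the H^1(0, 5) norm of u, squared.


||u||_{H^1}^2 = 84625/42

The H^1 norm (squared) on an interval (0, L) is
  ||u||_{H^1}^2 = ∫_0^L u(x)^2 dx + ∫_0^L u'(x)^2 dx.
Compute u'(x) = -3*x**2 + 6*x + 2.
Then u(x)^2 = x**6 - 6*x**5 + 5*x**4 + 10*x**3 + 10*x**2 + 4*x + 1 and u'(x)^2 = 9*x**4 - 36*x**3 + 24*x**2 + 24*x + 4.
Integrate each monomial from 0 to 5 using ∫_0^5 c·x^n dx = c·5^(n+1)/(n+1):
  ∫_0^5 u(x)^2 dx = ∫_0^5 (x^6 - 6*x^5 + 5*x^4 + 10*x^3 + 10*x^2 + 4*x + 1) dx. Term by term:
    ∫_0^5 x^6 dx = 78125/7;  ∫_0^5 -6*x^5 dx = -15625;  ∫_0^5 5*x^4 dx = 3125;
    ∫_0^5 10*x^3 dx = 3125/2;  ∫_0^5 10*x^2 dx = 1250/3;  ∫_0^5 4*x dx = 50;
    ∫_0^5 1 dx = 5.
  Sum: 78125/7 − 15625 + 3125 + 3125/2 + 1250/3 + 50 + 5 = 29185/42.
  ∫_0^5 u'(x)^2 dx = ∫_0^5 (9*x^4 - 36*x^3 + 24*x^2 + 24*x + 4) dx. Term by term:
    ∫_0^5 9*x^4 dx = 5625;  ∫_0^5 -36*x^3 dx = -5625;  ∫_0^5 24*x^2 dx = 1000;
    ∫_0^5 24*x dx = 300;  ∫_0^5 4 dx = 20.
  Sum: 5625 − 5625 + 1000 + 300 + 20 = 1320.
Adding: ||u||_{H^1}^2 = 29185/42 + 1320 = 84625/42.


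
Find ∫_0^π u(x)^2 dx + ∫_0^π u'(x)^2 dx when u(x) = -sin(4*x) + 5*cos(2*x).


||u||_{H^1(0,π)}^2 = 71*π

u'(x) = -10*sin(2*x) - 4*cos(4*x).
Expand u² and (u')² and integrate term by term on (0, π), using: for integers n ≥ 1, ∫_0^π sin²(nx) dx = ∫_0^π cos²(nx) dx = π/2; for n ≠ n', ∫_0^π sin(nx)sin(n'x) dx = ∫_0^π cos(nx)cos(n'x) dx = 0; and by product-to-sum, ∫_0^π sin(nx)cos(n'x) dx = ½∫_0^π [sin((n+n')x) + sin((n−n')x)] dx, which is 0 when n+n' is even and 2n/(n²−n'²) when n+n' is odd (it need not vanish on (0, π)).
  u² squared terms: (-1)²·∫sin(4x)² dx = 1·π/2 = π/2;  (5)²·∫cos(2x)² dx = 25·π/2 = 25*π/2.
  u² cross terms: 2·(-1)·(5)·∫sin(4x)·cos(2x) dx = -10·(0) = 0.
  So ∫_0^π u² dx = π/2 + 25*π/2 + 0 = 13*π.
  (u')² squared terms: (-10)²·∫sin(2x)² dx = 100·π/2 = 50*π;  (-4)²·∫cos(4x)² dx = 16·π/2 = 8*π.
  (u')² cross terms: 2·(-10)·(-4)·∫sin(2x)·cos(4x) dx = 80·(0) = 0.
  So ∫_0^π (u')² dx = 50*π + 8*π + 0 = 58*π.
||u||_{H^1}^2 = (13*π) + (58*π) = 71*π.


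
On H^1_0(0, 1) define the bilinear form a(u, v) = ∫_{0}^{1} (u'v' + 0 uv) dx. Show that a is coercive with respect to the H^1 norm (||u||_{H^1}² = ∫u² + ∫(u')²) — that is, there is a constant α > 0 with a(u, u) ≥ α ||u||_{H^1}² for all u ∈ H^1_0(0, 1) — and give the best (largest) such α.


α = π^2/(1 + π^2)

Coercivity of a(·,·) on H^1_0(0, 1) means a(u, u) ≥ α ||u||_{H^1}² for every u ∈ H^1_0.
The interval has length L = 1, and Poincaré/coercivity depend only on L. Here a(u, u) = ∫(u')² + (0)·∫u².
Here c = 0, so a(u,u) = ∫(u')² alone. The condition a(u,u) ≥ α||u||_{H^1}² reads (1−α)∫(u')² ≥ (α−c)∫u². Any admissible α is ≤ 1 (rapidly oscillating u have ∫u²/∫(u')² → 0), and α = 1 would force 0 ≥ (1−c)∫u², impossible since c < 1; so 1−α > 0. By the sharp Poincaré inequality on H^1_0 of an interval of length L, ∫(u')² ≥ (π/L)²∫u² with equality for the first sine mode sin(π(x−x₀)/L) (x₀ the left endpoint), so the inequality holds for all u iff (1−α)(π/L)² ≥ α − c, i.e. α ≤ ((π/L)² + c)/((π/L)² + 1) = (1 + c(L/π)²)/(1 + (L/π)²). (Direct route, valid since c ≤ 0: Poincaré gives c∫u² ≥ c(L/π)²∫(u')², so a(u,u) ≥ (1 + c(L/π)²)∫(u')², while ||u||_{H^1}² ≤ (1 + (L/π)²)∫(u')²; dividing yields the same α.) With (π/L)² = π^2 and c = 0, the largest admissible constant is α = ((π/L)² + c)/((π/L)² + 1).
Simplifying, α = π^2/(1 + π^2).


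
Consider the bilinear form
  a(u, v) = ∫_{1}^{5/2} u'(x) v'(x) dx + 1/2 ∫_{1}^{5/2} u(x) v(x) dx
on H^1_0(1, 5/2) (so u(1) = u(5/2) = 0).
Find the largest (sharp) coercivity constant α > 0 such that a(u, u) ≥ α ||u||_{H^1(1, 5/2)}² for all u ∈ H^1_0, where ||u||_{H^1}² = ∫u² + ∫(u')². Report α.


α = (9 + 8*π^2)/(2*(9 + 4*π^2))

Coercivity of a(·,·) on H^1_0(1, 5/2) means a(u, u) ≥ α ||u||_{H^1}² for every u ∈ H^1_0.
The interval has length L = 3/2, and Poincaré/coercivity depend only on L. Here a(u, u) = ∫(u')² + (1/2)·∫u².
Here 0 < c = 1/2 < 1. The condition a(u,u) ≥ α||u||_{H^1}² reads (1−α)∫(u')² ≥ (α−c)∫u². Any admissible α is ≤ 1 (rapidly oscillating u have ∫u²/∫(u')² → 0), and α = 1 would force 0 ≥ (1−c)∫u², impossible since c < 1; so 1−α > 0. By the sharp Poincaré inequality on H^1_0 of an interval of length L, ∫(u')² ≥ (π/L)²∫u² with equality for the first sine mode sin(π(x−x₀)/L) (x₀ the left endpoint), so the inequality holds for all u iff (1−α)(π/L)² ≥ α − c, i.e. α ≤ ((π/L)² + c)/((π/L)² + 1) = (1 + c(L/π)²)/(1 + (L/π)²). With (π/L)² = 4*π^2/9 and c = 1/2, the largest admissible constant is α = ((π/L)² + c)/((π/L)² + 1).
Simplifying, α = (9 + 8*π^2)/(2*(9 + 4*π^2)).


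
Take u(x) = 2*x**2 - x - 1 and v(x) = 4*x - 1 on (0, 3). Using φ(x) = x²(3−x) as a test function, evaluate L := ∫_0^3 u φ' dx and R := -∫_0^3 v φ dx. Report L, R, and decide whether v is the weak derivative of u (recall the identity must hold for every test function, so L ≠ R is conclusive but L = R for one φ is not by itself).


LHS = -837/20, RHS = -837/20. Yes, v = u' weakly.

u(x) = 2*x**2 - x - 1, classical derivative u'(x) = 4*x - 1.
φ(x) = x²(3−x), so φ'(x) = 3*x*(2 - x).
Note φ(0) = φ(3) = 0, so the boundary term u·φ vanishes.
LHS = ∫_0^3 u(x) φ'(x) dx = ∫_0^3 (-6*x^4 + 15*x^3 - 3*x^2 - 6*x) dx. Term by term:
  ∫_0^3 -6*x^4 dx = -1458/5;  ∫_0^3 15*x^3 dx = 1215/4;  ∫_0^3 -3*x^2 dx = -27;
  ∫_0^3 -6*x dx = -27.
Sum: -1458/5 + 1215/4 − 27 − 27 = -837/20.
So LHS = -837/20.
∫_0^3 v(x) φ(x) dx = ∫_0^3 (-4*x^4 + 13*x^3 - 3*x^2) dx. Term by term:
  ∫_0^3 -4*x^4 dx = -972/5;  ∫_0^3 13*x^3 dx = 1053/4;  ∫_0^3 -3*x^2 dx = -27.
Sum: -972/5 + 1053/4 − 27 = 837/20.
So RHS = -∫_0^3 v(x) φ(x) dx = -837/20.
LHS = RHS, so the identity holds for this test φ.
Moreover u is smooth here and v(x) = u'(x) = 4*x - 1 pointwise, so the identity holds for every test function. Hence v is the weak derivative of u.


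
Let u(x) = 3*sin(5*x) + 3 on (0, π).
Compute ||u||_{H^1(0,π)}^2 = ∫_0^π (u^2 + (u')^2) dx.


||u||_{H^1(0,π)}^2 = 36/5 + 126*π

u'(x) = 15*cos(5*x).
Expand u² and (u')² and integrate term by term on (0, π), using: for integers n ≥ 1, ∫_0^π sin²(nx) dx = ∫_0^π cos²(nx) dx = π/2; for n ≠ n', ∫_0^π sin(nx)sin(n'x) dx = ∫_0^π cos(nx)cos(n'x) dx = 0; and by product-to-sum, ∫_0^π sin(nx)cos(n'x) dx = ½∫_0^π [sin((n+n')x) + sin((n−n')x)] dx, which is 0 when n+n' is even and 2n/(n²−n'²) when n+n' is odd (it need not vanish on (0, π)). For the constant mode: ∫_0^π 1 dx = π, ∫_0^π cos(nx) dx = 0, ∫_0^π sin(nx) dx = (1−(−1)^n)/n.
  u² squared terms: (3)²·∫1 dx = 9·π = 9*π;  (3)²·∫sin(5x)² dx = 9·π/2 = 9*π/2.
  u² cross terms: 2·(3)·(3)·∫1·sin(5x) dx = 18·(2/5) = 36/5.
  So ∫_0^π u² dx = 9*π + 9*π/2 + 36/5 = 36/5 + 27*π/2.
  (u')² squared terms: (15)²·∫cos(5x)² dx = 225·π/2 = 225*π/2.
  So ∫_0^π (u')² dx = 225*π/2.
||u||_{H^1}^2 = (36/5 + 27*π/2) + (225*π/2) = 36/5 + 126*π.


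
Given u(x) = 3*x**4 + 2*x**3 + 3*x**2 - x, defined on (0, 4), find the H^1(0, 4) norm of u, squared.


||u||_{H^1}^2 = 18740404/21

The H^1 norm (squared) on an interval (0, L) is
  ||u||_{H^1}^2 = ∫_0^L u(x)^2 dx + ∫_0^L u'(x)^2 dx.
Compute u'(x) = 12*x**3 + 6*x**2 + 6*x - 1.
Then u(x)^2 = 9*x**8 + 12*x**7 + 22*x**6 + 6*x**5 + 5*x**4 - 6*x**3 + x**2 and u'(x)^2 = 144*x**6 + 144*x**5 + 180*x**4 + 48*x**3 + 24*x**2 - 12*x + 1.
Integrate each monomial from 0 to 4 using ∫_0^4 c·x^n dx = c·4^(n+1)/(n+1):
  ∫_0^4 u(x)^2 dx = ∫_0^4 (9*x^8 + 12*x^7 + 22*x^6 + 6*x^5 + 5*x^4 - 6*x^3 + x^2) dx. Term by term:
    ∫_0^4 9*x^8 dx = 262144;  ∫_0^4 12*x^7 dx = 98304;  ∫_0^4 22*x^6 dx = 360448/7;
    ∫_0^4 6*x^5 dx = 4096;  ∫_0^4 5*x^4 dx = 1024;  ∫_0^4 -6*x^3 dx = -384;
    ∫_0^4 x^2 dx = 64/3.
  Sum: 262144 + 98304 + 360448/7 + 4096 + 1024 − 384 + 64/3 = 8750656/21.
  ∫_0^4 u'(x)^2 dx = ∫_0^4 (144*x^6 + 144*x^5 + 180*x^4 + 48*x^3 + 24*x^2 - 12*x + 1) dx. Term by term:
    ∫_0^4 144*x^6 dx = 2359296/7;  ∫_0^4 144*x^5 dx = 98304;  ∫_0^4 180*x^4 dx = 36864;
    ∫_0^4 48*x^3 dx = 3072;  ∫_0^4 24*x^2 dx = 512;  ∫_0^4 -12*x dx = -96;
    ∫_0^4 1 dx = 4.
  Sum: 2359296/7 + 98304 + 36864 + 3072 + 512 − 96 + 4 = 3329916/7.
Adding: ||u||_{H^1}^2 = 8750656/21 + 3329916/7 = 18740404/21.


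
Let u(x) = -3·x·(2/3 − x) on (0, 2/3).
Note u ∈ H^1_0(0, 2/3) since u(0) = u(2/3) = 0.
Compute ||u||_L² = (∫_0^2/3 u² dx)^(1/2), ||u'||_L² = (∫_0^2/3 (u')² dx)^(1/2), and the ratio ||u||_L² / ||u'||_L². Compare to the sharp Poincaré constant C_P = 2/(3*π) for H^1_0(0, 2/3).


||u||_L² / ||u'||_L² = sqrt(10)/15 < C_P = 2/(3*π).

u(x) = -3·x·(2/3 − x), so u'(x) = 6*x - 2.
u(x) = -3·x·(2/3 − x) vanishes at x = 0 and x = 2/3, so u ∈ H^1_0(0, 2/3). Differentiate via the product rule and integrate the resulting polynomials term by term.
  ∫_0^2/3 u² dx = ∫_0^2/3 (9*x^4 - 12*x^3 + 4*x^2) dx. Term by term:
    ∫_0^2/3 9*x^4 dx = 32/135;  ∫_0^2/3 -12*x^3 dx = -16/27;  ∫_0^2/3 4*x^2 dx = 32/81.
  Sum: 32/135 − 16/27 + 32/81 = 16/405.
  ∫_0^2/3 (u')² dx = ∫_0^2/3 (36*x^2 - 24*x + 4) dx. Term by term:
    ∫_0^2/3 36*x^2 dx = 32/9;  ∫_0^2/3 -24*x dx = -16/3;  ∫_0^2/3 4 dx = 8/3.
  Sum: 32/9 − 16/3 + 8/3 = 8/9.
∫_0^2/3 u² dx = 16/405, so ||u||_L² = 4*sqrt(5)/45.
∫_0^2/3 (u')² dx = 8/9, so ||u'||_L² = 2*sqrt(2)/3.
Ratio ||u||_L² / ||u'||_L² = sqrt(10)/15.
Sharp Poincaré constant on H^1_0(0, 2/3) is C_P = L/π = 2/(3*π), achieved by sin(3*π/2·x).
A polynomial bump cannot attain the sharp Poincaré constant (only the first sine eigenfunction does), so the ratio is strictly less than C_P, consistent with ||u||_L² ≤ C_P ||u'||_L².


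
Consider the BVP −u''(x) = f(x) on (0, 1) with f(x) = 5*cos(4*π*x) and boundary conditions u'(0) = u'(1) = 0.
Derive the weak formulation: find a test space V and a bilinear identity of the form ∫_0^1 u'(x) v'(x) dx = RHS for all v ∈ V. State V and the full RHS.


V = H^1(0, 1) (no boundary constraint on v; u is determined up to an additive constant); weak form: ∫_0^1 u'v' dx = ∫_0^1 (5*cos(4*π*x)) v dx for all v ∈ V.

Multiply both sides by a test function v and integrate from 0 to 1:
  ∫_0^1 −u''(x) v(x) dx = ∫_0^1 f(x) v(x) dx.
Integrate the LHS by parts once:
  ∫_0^1 −u'' v dx = −[u'(x) v(x)]_0^1 + ∫_0^1 u'(x) v'(x) dx.
Thus ∫_0^1 u'(x) v'(x) dx = ∫_0^1 f(x) v(x) dx + [u'(x) v(x)]_0^1.
Choose V so that boundary terms are either known or forced to vanish.
u has homogeneous Neumann: u'(0) = u'(1) = 0. So [u' v]_0^1 = 0·v(1) − 0·v(0) = 0 for any v; take V = H^1(0, 1).
Weak formulation: find u (satisfying any essential BC) such that ∫_0^1 u'(x) v'(x) dx = ∫_0^1 f v dx for all v ∈ V (homogeneous Neumann, so boundary terms vanish).
Substituting f(x) = 5*cos(4*π*x), the right-hand side is ∫_0^1 (5*cos(4*π*x)) v dx.
Compatibility check (pure Neumann): taking v ≡ 1 ∈ V gives 0 = ∫_0^1 f dx + (0) − (0), i.e. ∫_0^1 f dx must equal u'(0) − u'(1) = 0. Indeed ∫_0^1 (5*cos(4*π*x)) dx = 0, so the data are compatible. The solution is then unique only up to an additive constant (fix it e.g. by requiring ∫_0^1 u dx = 0).


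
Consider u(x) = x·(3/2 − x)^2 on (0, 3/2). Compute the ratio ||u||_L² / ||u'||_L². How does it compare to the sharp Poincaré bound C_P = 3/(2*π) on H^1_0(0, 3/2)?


||u||_L² / ||u'||_L² = 3*sqrt(14)/28 < C_P = 3/(2*π).

u(x) = x·(3/2 − x)^2, so u'(x) = 3*x^2 - 6*x + 9/4.
u(x) = x·(3/2 − x)^2 vanishes at x = 0 and x = 3/2, so u ∈ H^1_0(0, 3/2). Differentiate via the product rule and integrate the resulting polynomials term by term.
  ∫_0^3/2 u² dx = ∫_0^3/2 (x^6 - 6*x^5 + 27*x^4/2 - 27*x^3/2 + 81*x^2/16) dx. Term by term:
    ∫_0^3/2 x^6 dx = 2187/896;  ∫_0^3/2 -6*x^5 dx = -729/64;  ∫_0^3/2 27*x^4/2 dx = 6561/320;
    ∫_0^3/2 -27*x^3/2 dx = -2187/128;  ∫_0^3/2 81*x^2/16 dx = 729/128.
  Sum: 2187/896 − 729/64 + 6561/320 − 2187/128 + 729/128 = 729/4480.
  ∫_0^3/2 (u')² dx = ∫_0^3/2 (9*x^4 - 36*x^3 + 99*x^2/2 - 27*x + 81/16) dx. Term by term:
    ∫_0^3/2 9*x^4 dx = 2187/160;  ∫_0^3/2 -36*x^3 dx = -729/16;  ∫_0^3/2 99*x^2/2 dx = 891/16;
    ∫_0^3/2 -27*x dx = -243/8;  ∫_0^3/2 81/16 dx = 243/32.
  Sum: 2187/160 − 729/16 + 891/16 − 243/8 + 243/32 = 81/80.
∫_0^3/2 u² dx = 729/4480, so ||u||_L² = 27*sqrt(70)/560.
∫_0^3/2 (u')² dx = 81/80, so ||u'||_L² = 9*sqrt(5)/20.
Ratio ||u||_L² / ||u'||_L² = 3*sqrt(14)/28.
Sharp Poincaré constant on H^1_0(0, 3/2) is C_P = L/π = 3/(2*π), achieved by sin(2*π/3·x).
A polynomial bump cannot attain the sharp Poincaré constant (only the first sine eigenfunction does), so the ratio is strictly less than C_P, consistent with ||u||_L² ≤ C_P ||u'||_L².


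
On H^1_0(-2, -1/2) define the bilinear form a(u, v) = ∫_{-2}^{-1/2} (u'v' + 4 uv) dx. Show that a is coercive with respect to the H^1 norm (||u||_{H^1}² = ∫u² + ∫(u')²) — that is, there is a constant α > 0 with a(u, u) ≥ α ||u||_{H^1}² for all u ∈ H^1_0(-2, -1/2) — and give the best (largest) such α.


α = 1

Coercivity of a(·,·) on H^1_0(-2, -1/2) means a(u, u) ≥ α ||u||_{H^1}² for every u ∈ H^1_0.
The interval has length L = 3/2, and Poincaré/coercivity depend only on L. Here a(u, u) = ∫(u')² + (4)·∫u².
Here c = 4 ≥ 1, so a(u,u) = ∫(u')² + c∫u² ≥ ∫(u')² + ∫u² = ||u||_{H^1}², i.e. α = 1 works. No larger α is possible: a(u,u) ≥ α||u||_{H^1}² means (1−α)∫(u')² ≥ (α−c)∫u², and for the modes u_n = sin(nπ(x−x₀)/L) (x₀ the left endpoint) one has ∫u_n²/∫(u_n')² = (L/(nπ))² → 0, so a(u_n,u_n)/||u_n||_{H^1}² → 1. Hence the optimal constant is α = 1.
Therefore α = 1.


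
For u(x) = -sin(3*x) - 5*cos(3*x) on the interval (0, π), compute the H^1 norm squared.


||u||_{H^1(0,π)}^2 = 130*π

u'(x) = 15*sin(3*x) - 3*cos(3*x).
Expand u² and (u')² and integrate term by term on (0, π), using: for integers n ≥ 1, ∫_0^π sin²(nx) dx = ∫_0^π cos²(nx) dx = π/2; for n ≠ n', ∫_0^π sin(nx)sin(n'x) dx = ∫_0^π cos(nx)cos(n'x) dx = 0; and by product-to-sum, ∫_0^π sin(nx)cos(n'x) dx = ½∫_0^π [sin((n+n')x) + sin((n−n')x)] dx, which is 0 when n+n' is even and 2n/(n²−n'²) when n+n' is odd (it need not vanish on (0, π)).
  u² squared terms: (-1)²·∫sin(3x)² dx = 1·π/2 = π/2;  (-5)²·∫cos(3x)² dx = 25·π/2 = 25*π/2.
  u² cross terms: 2·(-1)·(-5)·∫sin(3x)·cos(3x) dx = 10·(0) = 0.
  So ∫_0^π u² dx = π/2 + 25*π/2 + 0 = 13*π.
  (u')² squared terms: (-3)²·∫cos(3x)² dx = 9·π/2 = 9*π/2;  (15)²·∫sin(3x)² dx = 225·π/2 = 225*π/2.
  (u')² cross terms: 2·(-3)·(15)·∫cos(3x)·sin(3x) dx = -90·(0) = 0.
  So ∫_0^π (u')² dx = 9*π/2 + 225*π/2 + 0 = 117*π.
||u||_{H^1}^2 = (13*π) + (117*π) = 130*π.


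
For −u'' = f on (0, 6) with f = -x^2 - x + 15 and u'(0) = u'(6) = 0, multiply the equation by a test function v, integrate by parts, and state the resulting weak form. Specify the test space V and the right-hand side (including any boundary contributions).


V = H^1(0, 6) (no boundary constraint on v; u is determined up to an additive constant); weak form: ∫_0^6 u'v' dx = ∫_0^6 (-x^2 - x + 15) v dx for all v ∈ V.

Multiply both sides by a test function v and integrate from 0 to 6:
  ∫_0^6 −u''(x) v(x) dx = ∫_0^6 f(x) v(x) dx.
Integrate the LHS by parts once:
  ∫_0^6 −u'' v dx = −[u'(x) v(x)]_0^6 + ∫_0^6 u'(x) v'(x) dx.
Thus ∫_0^6 u'(x) v'(x) dx = ∫_0^6 f(x) v(x) dx + [u'(x) v(x)]_0^6.
Choose V so that boundary terms are either known or forced to vanish.
u has homogeneous Neumann: u'(0) = u'(6) = 0. So [u' v]_0^6 = 0·v(6) − 0·v(0) = 0 for any v; take V = H^1(0, 6).
Weak formulation: find u (satisfying any essential BC) such that ∫_0^6 u'(x) v'(x) dx = ∫_0^6 f v dx for all v ∈ V (homogeneous Neumann, so boundary terms vanish).
Substituting f(x) = -x^2 - x + 15, the right-hand side is ∫_0^6 (-x^2 - x + 15) v dx.
Compatibility check (pure Neumann): taking v ≡ 1 ∈ V gives 0 = ∫_0^6 f dx + (0) − (0), i.e. ∫_0^6 f dx must equal u'(0) − u'(6) = 0. Indeed ∫_0^6 (-x^2 - x + 15) dx = 0, so the data are compatible. The solution is then unique only up to an additive constant (fix it e.g. by requiring ∫_0^6 u dx = 0).


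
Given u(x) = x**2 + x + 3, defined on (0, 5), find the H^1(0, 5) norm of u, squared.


||u||_{H^1}^2 = 9425/6

The H^1 norm (squared) on an interval (0, L) is
  ||u||_{H^1}^2 = ∫_0^L u(x)^2 dx + ∫_0^L u'(x)^2 dx.
Compute u'(x) = 2*x + 1.
Then u(x)^2 = x**4 + 2*x**3 + 7*x**2 + 6*x + 9 and u'(x)^2 = 4*x**2 + 4*x + 1.
Integrate each monomial from 0 to 5 using ∫_0^5 c·x^n dx = c·5^(n+1)/(n+1):
  ∫_0^5 u(x)^2 dx = ∫_0^5 (x^4 + 2*x^3 + 7*x^2 + 6*x + 9) dx. Term by term:
    ∫_0^5 x^4 dx = 625;  ∫_0^5 2*x^3 dx = 625/2;  ∫_0^5 7*x^2 dx = 875/3;
    ∫_0^5 6*x dx = 75;  ∫_0^5 9 dx = 45.
  Sum: 625 + 625/2 + 875/3 + 75 + 45 = 8095/6.
  ∫_0^5 u'(x)^2 dx = ∫_0^5 (4*x^2 + 4*x + 1) dx. Term by term:
    ∫_0^5 4*x^2 dx = 500/3;  ∫_0^5 4*x dx = 50;  ∫_0^5 1 dx = 5.
  Sum: 500/3 + 50 + 5 = 665/3.
Adding: ||u||_{H^1}^2 = 8095/6 + 665/3 = 9425/6.


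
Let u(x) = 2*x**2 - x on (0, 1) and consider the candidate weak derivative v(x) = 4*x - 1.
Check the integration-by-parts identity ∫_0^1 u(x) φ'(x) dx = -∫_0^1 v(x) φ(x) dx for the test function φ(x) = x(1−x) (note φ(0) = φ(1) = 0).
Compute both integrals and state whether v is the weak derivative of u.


LHS = -1/6, RHS = -1/6. Yes, v = u' weakly.

u(x) = 2*x**2 - x, classical derivative u'(x) = 4*x - 1.
φ(x) = x(1−x), so φ'(x) = 1 - 2*x.
Note φ(0) = φ(1) = 0, so the boundary term u·φ vanishes.
LHS = ∫_0^1 u(x) φ'(x) dx = ∫_0^1 (-4*x^3 + 4*x^2 - x) dx. Term by term:
  ∫_0^1 -4*x^3 dx = -1;  ∫_0^1 4*x^2 dx = 4/3;  ∫_0^1 -x dx = -1/2.
Sum: -1 + 4/3 − 1/2 = -1/6.
So LHS = -1/6.
∫_0^1 v(x) φ(x) dx = ∫_0^1 (-4*x^3 + 5*x^2 - x) dx. Term by term:
  ∫_0^1 -4*x^3 dx = -1;  ∫_0^1 5*x^2 dx = 5/3;  ∫_0^1 -x dx = -1/2.
Sum: -1 + 5/3 − 1/2 = 1/6.
So RHS = -∫_0^1 v(x) φ(x) dx = -1/6.
LHS = RHS, so the identity holds for this test φ.
Moreover u is smooth here and v(x) = u'(x) = 4*x - 1 pointwise, so the identity holds for every test function. Hence v is the weak derivative of u.
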